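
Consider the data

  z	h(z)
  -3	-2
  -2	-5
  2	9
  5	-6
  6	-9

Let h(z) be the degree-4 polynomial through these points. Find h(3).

Using Newton's divided-difference form:
h[-3,-2] = (-5 - (-2)) / (-2 - (-3)) = -3
h[-2,2] = (9 - (-5)) / (2 - (-2)) = 7/2
h[2,5] = (-6 - 9) / (5 - 2) = -5
h[5,6] = (-9 - (-6)) / (6 - 5) = -3
h[-3,-2,2] = (7/2 - (-3)) / (2 - (-3)) = 13/10
h[-2,2,5] = (-5 - 7/2) / (5 - (-2)) = -17/14
h[2,5,6] = (-3 - (-5)) / (6 - 2) = 1/2
h[-3,-2,2,5] = (-17/14 - 13/10) / (5 - (-3)) = -11/35
h[-2,2,5,6] = (1/2 - (-17/14)) / (6 - (-2)) = 3/14
h[-3,-2,2,5,6] = (3/14 - (-11/35)) / (6 - (-3)) = 37/630
h(3) = -2 + (-3)·(6) + (13/10)·(6)·(5) + (-11/35)·(6)·(5)·(1) + (37/630)·(6)·(5)·(1)·(-2) = 127/21

127/21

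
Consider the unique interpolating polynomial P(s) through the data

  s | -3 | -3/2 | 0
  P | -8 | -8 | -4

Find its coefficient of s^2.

Build the Lagrange basis polynomials:
L_0(s) = (s + 3/2)s / [9/2] = (2/9)s^2 + (1/3)s
L_1(s) = (s + 3)s / [-9/4] = -(4/9)s^2 - (4/3)s
L_2(s) = (s + 3)(s + 3/2) / [9/2] = (2/9)s^2 + s + 1
P(s) = (-8)·L_0 + (-8)·L_1 + (-4)·L_2
Only the coefficient of s^2 is needed; take it from each L_i and combine:
(-8)·(2/9) + (-8)·(-4/9) + (-4)·(2/9) = 8/9

8/9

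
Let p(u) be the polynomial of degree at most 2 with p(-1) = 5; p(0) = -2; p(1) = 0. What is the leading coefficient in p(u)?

9/2

Build the Lagrange basis polynomials:
L_0(u) = u(u - 1) / [2] = (1/2)u^2 - (1/2)u
L_1(u) = (u + 1)(u - 1) / [-1] = -u^2 + 1
L_2(u) = (u + 1)u / [2] = (1/2)u^2 + (1/2)u
p(u) = 5·L_0 + (-2)·L_1 + 0·L_2
Only the coefficient of u^2 is needed; take it from each L_i and combine:
5·(1/2) + (-2)·(-1) + 0·(1/2) = 9/2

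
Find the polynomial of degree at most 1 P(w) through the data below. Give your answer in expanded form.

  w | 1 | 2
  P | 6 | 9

Build the Lagrange basis polynomials:
L_0(w) = (w - 2) / [-1] = -w + 2
L_1(w) = (w - 1) / [1] = w - 1
P(w) = 6·L_0 + 9·L_1
  6·L_0(w) = -6w + 12
  9·L_1(w) = 9w - 9
Adding term by term: 3w + 3

P(w) = 3w + 3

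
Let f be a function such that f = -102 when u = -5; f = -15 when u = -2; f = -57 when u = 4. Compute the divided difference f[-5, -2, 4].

-4

f[-5,-2] = (-15 - (-102)) / (-2 - (-5)) = 29
f[-2,4] = (-57 - (-15)) / (4 - (-2)) = -7
f[-5,-2,4] = (-7 - 29) / (4 - (-5)) = -4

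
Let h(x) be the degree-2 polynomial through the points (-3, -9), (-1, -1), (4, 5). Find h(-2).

-23/5

Using Newton's divided-difference form:
h[-3,-1] = (-1 - (-9)) / (-1 - (-3)) = 4
h[-1,4] = (5 - (-1)) / (4 - (-1)) = 6/5
h[-3,-1,4] = (6/5 - 4) / (4 - (-3)) = -2/5
h(-2) = -9 + 4·(1) + (-2/5)·(1)·(-1) = -23/5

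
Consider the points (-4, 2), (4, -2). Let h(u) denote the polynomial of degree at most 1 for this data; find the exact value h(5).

Evaluate each Lagrange basis at u = 5:
L_0(5) = (1)/[(-8)] = -1/8
L_1(5) = (9)/[(8)] = 9/8
Sum: 2·(-1/8) + (-2)·(9/8) = -5/2

-5/2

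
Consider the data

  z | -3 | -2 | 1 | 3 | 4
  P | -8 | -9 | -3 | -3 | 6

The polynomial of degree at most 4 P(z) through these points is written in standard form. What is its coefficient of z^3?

L_0(z) = (z + 2)(z - 1)(z - 3)(z - 4) / [168] = (1/168)z^4 - (1/28)z^3 + (1/56)z^2 + (13/84)z - 1/7
L_1(z) = (z + 3)(z - 1)(z - 3)(z - 4) / [-90] = -(1/90)z^4 + (1/18)z^3 + (1/18)z^2 - (1/2)z + 2/5
L_2(z) = (z + 3)(z + 2)(z - 3)(z - 4) / [72] = (1/72)z^4 - (1/36)z^3 - (17/72)z^2 + (1/4)z + 1
L_3(z) = (z + 3)(z + 2)(z - 1)(z - 4) / [-60] = -(1/60)z^4 + (1/4)z^2 + (1/6)z - 2/5
L_4(z) = (z + 3)(z + 2)(z - 1)(z - 3) / [126] = (1/126)z^4 + (1/126)z^3 - (11/126)z^2 - (1/14)z + 1/7
P(z) = (-8)·L_0 + (-9)·L_1 + (-3)·L_2 + (-3)·L_3 + 6·L_4
Only the coefficient of z^3 is needed; take it from each L_i and combine:
(-8)·(-1/28) + (-9)·(1/18) + (-3)·(-1/36) + (-3)·(0) + 6·(1/126) = -1/12

-1/12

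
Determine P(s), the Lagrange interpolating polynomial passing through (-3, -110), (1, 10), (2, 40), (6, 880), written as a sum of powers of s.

Build the Lagrange basis polynomials:
L_0(s) = (s - 1)(s - 2)(s - 6) / [-180] = -(1/180)s^3 + (1/20)s^2 - (1/9)s + 1/15
L_1(s) = (s + 3)(s - 2)(s - 6) / [20] = (1/20)s^3 - (1/4)s^2 - (3/5)s + 9/5
L_2(s) = (s + 3)(s - 1)(s - 6) / [-20] = -(1/20)s^3 + (1/5)s^2 + (3/4)s - 9/10
L_3(s) = (s + 3)(s - 1)(s - 2) / [180] = (1/180)s^3 - (7/180)s + 1/30
P(s) = (-110)·L_0 + 10·L_1 + 40·L_2 + 880·L_3
  (-110)·L_0(s) = (11/18)s^3 - (11/2)s^2 + (110/9)s - 22/3
  10·L_1(s) = (1/2)s^3 - (5/2)s^2 - 6s + 18
  40·L_2(s) = -2s^3 + 8s^2 + 30s - 36
  880·L_3(s) = (44/9)s^3 - (308/9)s + 88/3
Adding term by term: 4s^3 + 2s + 4

P(s) = 4s^3 + 2s + 4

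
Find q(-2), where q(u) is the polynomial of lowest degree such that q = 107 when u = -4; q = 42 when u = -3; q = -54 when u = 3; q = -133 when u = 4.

Evaluate each Lagrange basis at u = -2:
L_0(-2) = (1)·(-5)·(-6)/[(-1)·(-7)·(-8)] = -15/28
L_1(-2) = (2)·(-5)·(-6)/[(1)·(-6)·(-7)] = 10/7
L_2(-2) = (2)·(1)·(-6)/[(7)·(6)·(-1)] = 2/7
L_3(-2) = (2)·(1)·(-5)/[(8)·(7)·(1)] = -5/28
Sum: 107·(-15/28) + 42·(10/7) + (-54)·(2/7) + (-133)·(-5/28) = 11

11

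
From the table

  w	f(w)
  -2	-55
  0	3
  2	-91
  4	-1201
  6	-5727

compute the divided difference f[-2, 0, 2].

f[-2,0] = (3 - (-55)) / (0 - (-2)) = 29
f[0,2] = (-91 - 3) / (2 - 0) = -47
f[-2,0,2] = (-47 - 29) / (2 - (-2)) = -19

-19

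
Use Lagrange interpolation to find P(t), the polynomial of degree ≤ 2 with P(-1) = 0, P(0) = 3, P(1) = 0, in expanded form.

P(t) = -3t^2 + 3

Build the Lagrange basis polynomials:
L_0(t) = t(t - 1) / [2] = (1/2)t^2 - (1/2)t
L_1(t) = (t + 1)(t - 1) / [-1] = -t^2 + 1
L_2(t) = (t + 1)t / [2] = (1/2)t^2 + (1/2)t
P(t) = 0·L_0 + 3·L_1 + 0·L_2
  0·L_0(t) = 0
  3·L_1(t) = -3t^2 + 3
  0·L_2(t) = 0
Adding term by term: -3t^2 + 3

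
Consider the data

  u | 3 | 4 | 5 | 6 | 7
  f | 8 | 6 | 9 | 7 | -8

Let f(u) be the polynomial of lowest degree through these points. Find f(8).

L_0(8) = (4)·(3)·(2)·(1)/[(-1)·(-2)·(-3)·(-4)] = 1
L_1(8) = (5)·(3)·(2)·(1)/[(1)·(-1)·(-2)·(-3)] = -5
L_2(8) = (5)·(4)·(2)·(1)/[(2)·(1)·(-1)·(-2)] = 10
L_3(8) = (5)·(4)·(3)·(1)/[(3)·(2)·(1)·(-1)] = -10
L_4(8) = (5)·(4)·(3)·(2)/[(4)·(3)·(2)·(1)] = 5
Sum: 8·(1) + 6·(-5) + 9·(10) + 7·(-10) + (-8)·(5) = -42

-42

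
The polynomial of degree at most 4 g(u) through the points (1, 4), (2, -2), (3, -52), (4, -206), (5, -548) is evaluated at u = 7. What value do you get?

-2252

Evaluate each Lagrange basis at u = 7:
L_0(7) = (5)·(4)·(3)·(2)/[(-1)·(-2)·(-3)·(-4)] = 5
L_1(7) = (6)·(4)·(3)·(2)/[(1)·(-1)·(-2)·(-3)] = -24
L_2(7) = (6)·(5)·(3)·(2)/[(2)·(1)·(-1)·(-2)] = 45
L_3(7) = (6)·(5)·(4)·(2)/[(3)·(2)·(1)·(-1)] = -40
L_4(7) = (6)·(5)·(4)·(3)/[(4)·(3)·(2)·(1)] = 15
Sum: 4·(5) + (-2)·(-24) + (-52)·(45) + (-206)·(-40) + (-548)·(15) = -2252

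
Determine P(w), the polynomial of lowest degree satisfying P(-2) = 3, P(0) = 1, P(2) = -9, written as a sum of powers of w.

Newton's divided differences:
P[-2,0] = (1 - 3) / (0 - (-2)) = -1
P[0,2] = (-9 - 1) / (2 - 0) = -5
P[-2,0,2] = (-5 - (-1)) / (2 - (-2)) = -1
P(w) = 3 + (-1)·(w + 2) + (-1)·(w + 2)w
Expanding: P(w) = -w^2 - 3w + 1

P(w) = -w^2 - 3w + 1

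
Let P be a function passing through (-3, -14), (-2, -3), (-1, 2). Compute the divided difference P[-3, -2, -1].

-3

P[-3,-2] = (-3 - (-14)) / (-2 - (-3)) = 11
P[-2,-1] = (2 - (-3)) / (-1 - (-2)) = 5
P[-3,-2,-1] = (5 - 11) / (-1 - (-3)) = -3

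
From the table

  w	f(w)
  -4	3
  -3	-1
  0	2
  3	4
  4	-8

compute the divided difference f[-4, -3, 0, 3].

-47/252

f[-4,-3] = (-1 - 3) / (-3 - (-4)) = -4
f[-3,0] = (2 - (-1)) / (0 - (-3)) = 1
f[0,3] = (4 - 2) / (3 - 0) = 2/3
f[-4,-3,0] = (1 - (-4)) / (0 - (-4)) = 5/4
f[-3,0,3] = (2/3 - 1) / (3 - (-3)) = -1/18
f[-4,-3,0,3] = (-1/18 - 5/4) / (3 - (-4)) = -47/252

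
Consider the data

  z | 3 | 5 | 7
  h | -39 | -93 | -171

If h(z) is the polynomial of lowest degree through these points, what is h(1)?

-9

L_0(1) = (-4)·(-6)/[(-2)·(-4)] = 3
L_1(1) = (-2)·(-6)/[(2)·(-2)] = -3
L_2(1) = (-2)·(-4)/[(4)·(2)] = 1
Sum: (-39)·(3) + (-93)·(-3) + (-171)·(1) = -9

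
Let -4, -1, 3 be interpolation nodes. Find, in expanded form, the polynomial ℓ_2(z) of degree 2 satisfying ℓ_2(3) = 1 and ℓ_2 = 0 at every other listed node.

ℓ_2(z) = (z + 4)(z + 1) / [(7)·(4)]
       = (z^2 + 5z + 4) / (28)

ℓ_2(z) = (1/28)z^2 + (5/28)z + 1/7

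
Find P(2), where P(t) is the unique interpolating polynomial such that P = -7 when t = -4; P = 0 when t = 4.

Evaluate each Lagrange basis at t = 2:
L_0(2) = (-2)/[(-8)] = 1/4
L_1(2) = (6)/[(8)] = 3/4
Sum: (-7)·(1/4) + 0 = -7/4

-7/4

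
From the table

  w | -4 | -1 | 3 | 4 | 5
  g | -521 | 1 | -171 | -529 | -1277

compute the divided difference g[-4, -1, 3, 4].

-4

g[-4,-1] = (1 - (-521)) / (-1 - (-4)) = 174
g[-1,3] = (-171 - 1) / (3 - (-1)) = -43
g[3,4] = (-529 - (-171)) / (4 - 3) = -358
g[-4,-1,3] = (-43 - 174) / (3 - (-4)) = -31
g[-1,3,4] = (-358 - (-43)) / (4 - (-1)) = -63
g[-4,-1,3,4] = (-63 - (-31)) / (4 - (-4)) = -4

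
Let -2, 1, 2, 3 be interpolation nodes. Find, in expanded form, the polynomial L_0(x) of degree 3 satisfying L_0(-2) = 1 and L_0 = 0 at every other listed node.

L_0(x) = -(1/60)x^3 + (1/10)x^2 - (11/60)x + 1/10

L_0(x) = (x - 1)(x - 2)(x - 3) / [(-3)·(-4)·(-5)]
       = (x^3 - 6x^2 + 11x - 6) / (-60)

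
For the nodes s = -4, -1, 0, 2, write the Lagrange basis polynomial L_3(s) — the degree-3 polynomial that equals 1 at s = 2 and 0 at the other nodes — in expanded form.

L_3(s) = (s + 4)(s + 1)s / [(6)·(3)·(2)]
       = (s^3 + 5s^2 + 4s) / (36)

L_3(s) = (1/36)s^3 + (5/36)s^2 + (1/9)s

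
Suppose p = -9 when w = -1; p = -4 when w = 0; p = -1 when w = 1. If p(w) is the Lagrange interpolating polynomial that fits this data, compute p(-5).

-49

L_0(-5) = (-5)·(-6)/[(-1)·(-2)] = 15
L_1(-5) = (-4)·(-6)/[(1)·(-1)] = -24
L_2(-5) = (-4)·(-5)/[(2)·(1)] = 10
Sum: (-9)·(15) + (-4)·(-24) + (-1)·(10) = -49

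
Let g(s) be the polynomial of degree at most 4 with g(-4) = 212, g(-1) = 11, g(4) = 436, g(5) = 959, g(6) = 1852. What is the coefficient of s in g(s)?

L_0(s) = (s + 1)(s - 4)(s - 5)(s - 6) / [2160] = (1/2160)s^4 - (7/1080)s^3 + (59/2160)s^2 - (23/1080)s - 1/18
L_1(s) = (s + 4)(s - 4)(s - 5)(s - 6) / [-630] = -(1/630)s^4 + (11/630)s^3 - (1/45)s^2 - (88/315)s + 16/21
L_2(s) = (s + 4)(s + 1)(s - 5)(s - 6) / [80] = (1/80)s^4 - (3/40)s^3 - (21/80)s^2 + (53/40)s + 3/2
L_3(s) = (s + 4)(s + 1)(s - 4)(s - 6) / [-54] = -(1/54)s^4 + (5/54)s^3 + (11/27)s^2 - (40/27)s - 16/9
L_4(s) = (s + 4)(s + 1)(s - 4)(s - 5) / [140] = (1/140)s^4 - (1/35)s^3 - (3/20)s^2 + (16/35)s + 4/7
g(s) = 212·L_0 + 11·L_1 + 436·L_2 + 959·L_3 + 1852·L_4
Only the coefficient of s is needed; take it from each L_i and combine:
212·(-23/1080) + 11·(-88/315) + 436·(53/40) + 959·(-40/27) + 1852·(16/35) = -4

-4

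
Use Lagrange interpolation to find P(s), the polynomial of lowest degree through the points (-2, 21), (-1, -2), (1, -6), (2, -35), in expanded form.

Build the Lagrange basis polynomials:
L_0(s) = (s + 1)(s - 1)(s - 2) / [-12] = -(1/12)s^3 + (1/6)s^2 + (1/12)s - 1/6
L_1(s) = (s + 2)(s - 1)(s - 2) / [6] = (1/6)s^3 - (1/6)s^2 - (2/3)s + 2/3
L_2(s) = (s + 2)(s + 1)(s - 2) / [-6] = -(1/6)s^3 - (1/6)s^2 + (2/3)s + 2/3
L_3(s) = (s + 2)(s + 1)(s - 1) / [12] = (1/12)s^3 + (1/6)s^2 - (1/12)s - 1/6
P(s) = 21·L_0 + (-2)·L_1 + (-6)·L_2 + (-35)·L_3
  21·L_0(s) = -(7/4)s^3 + (7/2)s^2 + (7/4)s - 7/2
  (-2)·L_1(s) = -(1/3)s^3 + (1/3)s^2 + (4/3)s - 4/3
  (-6)·L_2(s) = s^3 + s^2 - 4s - 4
  (-35)·L_3(s) = -(35/12)s^3 - (35/6)s^2 + (35/12)s + 35/6
Adding term by term: -4s^3 - s^2 + 2s - 3

P(s) = -4s^3 - s^2 + 2s - 3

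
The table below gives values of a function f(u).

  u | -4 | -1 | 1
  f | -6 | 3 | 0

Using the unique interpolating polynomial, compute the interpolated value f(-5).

Evaluate each Lagrange basis at u = -5:
L_0(-5) = (-4)·(-6)/[(-3)·(-5)] = 8/5
L_1(-5) = (-1)·(-6)/[(3)·(-2)] = -1
L_2(-5) = (-1)·(-4)/[(5)·(2)] = 2/5
Sum: (-6)·(8/5) + 3·(-1) + 0 = -63/5

-63/5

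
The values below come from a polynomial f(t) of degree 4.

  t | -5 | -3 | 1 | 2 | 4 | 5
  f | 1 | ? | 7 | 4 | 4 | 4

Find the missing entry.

The 5 known values determine f uniquely (degree ≤ 4).
Evaluate each Lagrange basis at t = -3:
L_0(-3) = (-4)·(-5)·(-7)·(-8)/[(-6)·(-7)·(-9)·(-10)] = 8/27
L_1(-3) = (2)·(-5)·(-7)·(-8)/[(6)·(-1)·(-3)·(-4)] = 70/9
L_2(-3) = (2)·(-4)·(-7)·(-8)/[(7)·(1)·(-2)·(-3)] = -32/3
L_3(-3) = (2)·(-4)·(-5)·(-8)/[(9)·(3)·(2)·(-1)] = 160/27
L_4(-3) = (2)·(-4)·(-5)·(-7)/[(10)·(4)·(3)·(1)] = -7/3
Sum: 1·(8/27) + 7·(70/9) + 4·(-32/3) + 4·(160/27) + 4·(-7/3) = 238/9

238/9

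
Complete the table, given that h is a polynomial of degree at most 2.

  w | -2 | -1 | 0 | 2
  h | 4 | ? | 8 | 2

The 3 known values determine h uniquely (degree ≤ 2).
Evaluate each Lagrange basis at w = -1:
L_0(-1) = (-1)·(-3)/[(-2)·(-4)] = 3/8
L_1(-1) = (1)·(-3)/[(2)·(-2)] = 3/4
L_2(-1) = (1)·(-1)/[(4)·(2)] = -1/8
Sum: 4·(3/8) + 8·(3/4) + 2·(-1/8) = 29/4

29/4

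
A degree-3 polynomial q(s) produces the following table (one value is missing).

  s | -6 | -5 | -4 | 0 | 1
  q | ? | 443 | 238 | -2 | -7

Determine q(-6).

The 4 known values determine q uniquely (degree ≤ 3).
Evaluate each Lagrange basis at s = -6:
L_0(-6) = (-2)·(-6)·(-7)/[(-1)·(-5)·(-6)] = 14/5
L_1(-6) = (-1)·(-6)·(-7)/[(1)·(-4)·(-5)] = -21/10
L_2(-6) = (-1)·(-2)·(-7)/[(5)·(4)·(-1)] = 7/10
L_3(-6) = (-1)·(-2)·(-6)/[(6)·(5)·(1)] = -2/5
Sum: 443·(14/5) + 238·(-21/10) + (-2)·(7/10) + (-7)·(-2/5) = 742

742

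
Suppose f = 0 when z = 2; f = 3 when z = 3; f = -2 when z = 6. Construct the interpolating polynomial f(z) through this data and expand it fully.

f(z) = -(7/6)z^2 + (53/6)z - 13

Newton's divided differences:
f[2,3] = (3 - 0) / (3 - 2) = 3
f[3,6] = (-2 - 3) / (6 - 3) = -5/3
f[2,3,6] = (-5/3 - 3) / (6 - 2) = -7/6
f(z) = 3·(z - 2) + (-7/6)·(z - 2)(z - 3)
Expanding: f(z) = -(7/6)z^2 + (53/6)z - 13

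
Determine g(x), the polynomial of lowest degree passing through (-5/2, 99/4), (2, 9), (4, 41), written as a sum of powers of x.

Build the Lagrange basis polynomials:
L_0(x) = (x - 2)(x - 4) / [117/4] = (4/117)x^2 - (8/39)x + 32/117
L_1(x) = (x + 5/2)(x - 4) / [-9] = -(1/9)x^2 + (1/6)x + 10/9
L_2(x) = (x + 5/2)(x - 2) / [13] = (1/13)x^2 + (1/26)x - 5/13
g(x) = (99/4)·L_0 + 9·L_1 + 41·L_2
  (99/4)·L_0(x) = (11/13)x^2 - (66/13)x + 88/13
  9·L_1(x) = -x^2 + (3/2)x + 10
  41·L_2(x) = (41/13)x^2 + (41/26)x - 205/13
Adding term by term: 3x^2 - 2x + 1

g(x) = 3x^2 - 2x + 1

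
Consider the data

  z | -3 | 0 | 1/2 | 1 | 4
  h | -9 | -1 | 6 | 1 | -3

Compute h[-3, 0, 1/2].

68/21

h[-3,0] = (-1 - (-9)) / (0 - (-3)) = 8/3
h[0,1/2] = (6 - (-1)) / (1/2 - 0) = 14
h[-3,0,1/2] = (14 - 8/3) / (1/2 - (-3)) = 68/21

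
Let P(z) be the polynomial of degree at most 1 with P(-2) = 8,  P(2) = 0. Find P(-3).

10

L_0(-3) = (-5)/[(-4)] = 5/4
L_1(-3) = (-1)/[(4)] = -1/4
Sum: 8·(5/4) + 0 = 10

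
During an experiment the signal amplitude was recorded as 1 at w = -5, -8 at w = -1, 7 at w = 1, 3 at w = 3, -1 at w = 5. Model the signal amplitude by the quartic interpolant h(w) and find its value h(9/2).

-5971/2560

L_0(9/2) = (11/2)·(7/2)·(3/2)·(-1/2)/[(-4)·(-6)·(-8)·(-10)] = -77/10240
L_1(9/2) = (19/2)·(7/2)·(3/2)·(-1/2)/[(4)·(-2)·(-4)·(-6)] = 133/1024
L_2(9/2) = (19/2)·(11/2)·(3/2)·(-1/2)/[(6)·(2)·(-2)·(-4)] = -209/512
L_3(9/2) = (19/2)·(11/2)·(7/2)·(-1/2)/[(8)·(4)·(2)·(-2)] = 1463/2048
L_4(9/2) = (19/2)·(11/2)·(7/2)·(3/2)/[(10)·(6)·(4)·(2)] = 1463/2560
Sum: 1·(-77/10240) + (-8)·(133/1024) + 7·(-209/512) + 3·(1463/2048) + (-1)·(1463/2560) = -5971/2560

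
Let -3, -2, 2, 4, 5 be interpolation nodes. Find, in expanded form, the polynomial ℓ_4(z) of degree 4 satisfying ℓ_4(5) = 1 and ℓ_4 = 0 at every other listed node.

ℓ_4(z) = (z + 3)(z + 2)(z - 2)(z - 4) / [(8)·(7)·(3)·(1)]
       = (z^4 - z^3 - 16z^2 + 4z + 48) / (168)

ℓ_4(z) = (1/168)z^4 - (1/168)z^3 - (2/21)z^2 + (1/42)z + 2/7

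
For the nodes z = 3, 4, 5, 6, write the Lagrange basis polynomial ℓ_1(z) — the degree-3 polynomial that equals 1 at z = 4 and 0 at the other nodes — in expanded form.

ℓ_1(z) = (z - 3)(z - 5)(z - 6) / [(1)·(-1)·(-2)]
       = (z^3 - 14z^2 + 63z - 90) / (2)

ℓ_1(z) = (1/2)z^3 - 7z^2 + (63/2)z - 45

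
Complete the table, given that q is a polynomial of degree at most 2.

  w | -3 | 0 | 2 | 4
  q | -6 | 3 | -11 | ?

The 3 known values determine q uniquely (degree ≤ 2).
L_0(4) = (4)·(2)/[(-3)·(-5)] = 8/15
L_1(4) = (7)·(2)/[(3)·(-2)] = -7/3
L_2(4) = (7)·(4)/[(5)·(2)] = 14/5
Sum: (-6)·(8/15) + 3·(-7/3) + (-11)·(14/5) = -41

-41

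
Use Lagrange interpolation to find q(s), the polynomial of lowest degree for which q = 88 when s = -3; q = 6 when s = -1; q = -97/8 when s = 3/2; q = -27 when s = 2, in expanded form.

Build the Lagrange basis polynomials:
L_0(s) = (s + 1)(s - 3/2)(s - 2) / [-45] = -(1/45)s^3 + (1/18)s^2 + (1/90)s - 1/15
L_1(s) = (s + 3)(s - 3/2)(s - 2) / [15] = (1/15)s^3 - (1/30)s^2 - (1/2)s + 3/5
L_2(s) = (s + 3)(s + 1)(s - 2) / [-45/8] = -(8/45)s^3 - (16/45)s^2 + (8/9)s + 16/15
L_3(s) = (s + 3)(s + 1)(s - 3/2) / [15/2] = (2/15)s^3 + (1/3)s^2 - (2/5)s - 3/5
q(s) = 88·L_0 + 6·L_1 + (-97/8)·L_2 + (-27)·L_3
  88·L_0(s) = -(88/45)s^3 + (44/9)s^2 + (44/45)s - 88/15
  6·L_1(s) = (2/5)s^3 - (1/5)s^2 - 3s + 18/5
  (-97/8)·L_2(s) = (97/45)s^3 + (194/45)s^2 - (97/9)s - 194/15
  (-27)·L_3(s) = -(18/5)s^3 - 9s^2 + (54/5)s + 81/5
Adding term by term: -3s^3 - 2s + 1

q(s) = -3s^3 - 2s + 1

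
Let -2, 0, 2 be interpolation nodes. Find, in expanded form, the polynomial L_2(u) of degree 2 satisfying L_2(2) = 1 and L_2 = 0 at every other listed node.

L_2(u) = (1/8)u^2 + (1/4)u

L_2(u) = (u + 2)u / [(4)·(2)]
       = (u^2 + 2u) / (8)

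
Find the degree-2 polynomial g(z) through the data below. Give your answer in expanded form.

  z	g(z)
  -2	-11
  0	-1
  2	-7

Newton's divided differences:
g[-2,0] = (-1 - (-11)) / (0 - (-2)) = 5
g[0,2] = (-7 - (-1)) / (2 - 0) = -3
g[-2,0,2] = (-3 - 5) / (2 - (-2)) = -2
g(z) = -11 + 5·(z + 2) + (-2)·(z + 2)z
Expanding: g(z) = -2z^2 + z - 1

g(z) = -2z^2 + z - 1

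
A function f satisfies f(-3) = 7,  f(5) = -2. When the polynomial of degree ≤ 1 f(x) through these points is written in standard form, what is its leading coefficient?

-9/8

Build the Lagrange basis polynomials:
L_0(x) = (x - 5) / [-8] = -(1/8)x + 5/8
L_1(x) = (x + 3) / [8] = (1/8)x + 3/8
f(x) = 7·L_0 + (-2)·L_1
Only the coefficient of x is needed; take it from each L_i and combine:
7·(-1/8) + (-2)·(1/8) = -9/8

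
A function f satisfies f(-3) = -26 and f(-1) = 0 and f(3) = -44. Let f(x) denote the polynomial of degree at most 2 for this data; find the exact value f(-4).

-51

Evaluate each Lagrange basis at x = -4:
L_0(-4) = (-3)·(-7)/[(-2)·(-6)] = 7/4
L_1(-4) = (-1)·(-7)/[(2)·(-4)] = -7/8
L_2(-4) = (-1)·(-3)/[(6)·(4)] = 1/8
Sum: (-26)·(7/4) + 0 + (-44)·(1/8) = -51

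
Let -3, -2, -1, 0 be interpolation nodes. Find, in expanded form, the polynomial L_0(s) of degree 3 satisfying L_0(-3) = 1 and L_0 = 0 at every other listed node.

L_0(s) = (s + 2)(s + 1)s / [(-1)·(-2)·(-3)]
       = (s^3 + 3s^2 + 2s) / (-6)

L_0(s) = -(1/6)s^3 - (1/2)s^2 - (1/3)s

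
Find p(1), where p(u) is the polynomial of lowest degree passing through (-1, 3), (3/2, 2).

Evaluate each Lagrange basis at u = 1:
L_0(1) = (-1/2)/[(-5/2)] = 1/5
L_1(1) = (2)/[(5/2)] = 4/5
Sum: 3·(1/5) + 2·(4/5) = 11/5

11/5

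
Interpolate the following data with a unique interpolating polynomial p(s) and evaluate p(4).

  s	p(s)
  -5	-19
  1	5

Evaluate each Lagrange basis at s = 4:
L_0(4) = (3)/[(-6)] = -1/2
L_1(4) = (9)/[(6)] = 3/2
Sum: (-19)·(-1/2) + 5·(3/2) = 17

17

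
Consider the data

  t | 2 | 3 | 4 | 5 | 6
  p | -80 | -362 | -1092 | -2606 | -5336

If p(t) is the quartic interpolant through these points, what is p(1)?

Evaluate each Lagrange basis at t = 1:
L_0(1) = (-2)·(-3)·(-4)·(-5)/[(-1)·(-2)·(-3)·(-4)] = 5
L_1(1) = (-1)·(-3)·(-4)·(-5)/[(1)·(-1)·(-2)·(-3)] = -10
L_2(1) = (-1)·(-2)·(-4)·(-5)/[(2)·(1)·(-1)·(-2)] = 10
L_3(1) = (-1)·(-2)·(-3)·(-5)/[(3)·(2)·(1)·(-1)] = -5
L_4(1) = (-1)·(-2)·(-3)·(-4)/[(4)·(3)·(2)·(1)] = 1
Sum: (-80)·(5) + (-362)·(-10) + (-1092)·(10) + (-2606)·(-5) + (-5336)·(1) = -6

-6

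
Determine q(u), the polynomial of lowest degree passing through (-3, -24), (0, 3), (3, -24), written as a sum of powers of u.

Build the Lagrange basis polynomials:
L_0(u) = u(u - 3) / [18] = (1/18)u^2 - (1/6)u
L_1(u) = (u + 3)(u - 3) / [-9] = -(1/9)u^2 + 1
L_2(u) = (u + 3)u / [18] = (1/18)u^2 + (1/6)u
q(u) = (-24)·L_0 + 3·L_1 + (-24)·L_2
  (-24)·L_0(u) = -(4/3)u^2 + 4u
  3·L_1(u) = -(1/3)u^2 + 3
  (-24)·L_2(u) = -(4/3)u^2 - 4u
Adding term by term: -3u^2 + 3

q(u) = -3u^2 + 3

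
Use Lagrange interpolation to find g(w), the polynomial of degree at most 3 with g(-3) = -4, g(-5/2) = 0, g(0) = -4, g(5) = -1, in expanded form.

g(w) = (131/300)w^3 - (479/600)w^2 - (253/40)w - 4

L_0(w) = (w + 5/2)w(w - 5) / [-12] = -(1/12)w^3 + (5/24)w^2 + (25/24)w
L_1(w) = (w + 3)w(w - 5) / [75/8] = (8/75)w^3 - (16/75)w^2 - (8/5)w
L_2(w) = (w + 3)(w + 5/2)(w - 5) / [-75/2] = -(2/75)w^3 - (1/75)w^2 + (8/15)w + 1
L_3(w) = (w + 3)(w + 5/2)w / [300] = (1/300)w^3 + (11/600)w^2 + (1/40)w
g(w) = (-4)·L_0 + 0·L_1 + (-4)·L_2 + (-1)·L_3
  (-4)·L_0(w) = (1/3)w^3 - (5/6)w^2 - (25/6)w
  0·L_1(w) = 0
  (-4)·L_2(w) = (8/75)w^3 + (4/75)w^2 - (32/15)w - 4
  (-1)·L_3(w) = -(1/300)w^3 - (11/600)w^2 - (1/40)w
Adding term by term: (131/300)w^3 - (479/600)w^2 - (253/40)w - 4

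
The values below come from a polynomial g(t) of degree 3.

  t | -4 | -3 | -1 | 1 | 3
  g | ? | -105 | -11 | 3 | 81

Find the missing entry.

The 4 known values determine g uniquely (degree ≤ 3).
L_0(-4) = (-3)·(-5)·(-7)/[(-2)·(-4)·(-6)] = 35/16
L_1(-4) = (-1)·(-5)·(-7)/[(2)·(-2)·(-4)] = -35/16
L_2(-4) = (-1)·(-3)·(-7)/[(4)·(2)·(-2)] = 21/16
L_3(-4) = (-1)·(-3)·(-5)/[(6)·(4)·(2)] = -5/16
Sum: (-105)·(35/16) + (-11)·(-35/16) + 3·(21/16) + 81·(-5/16) = -227

-227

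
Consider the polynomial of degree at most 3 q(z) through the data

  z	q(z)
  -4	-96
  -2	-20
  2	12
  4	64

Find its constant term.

0

Build the Lagrange basis polynomials:
L_0(z) = (z + 2)(z - 2)(z - 4) / [-96] = -(1/96)z^3 + (1/24)z^2 + (1/24)z - 1/6
L_1(z) = (z + 4)(z - 2)(z - 4) / [48] = (1/48)z^3 - (1/24)z^2 - (1/3)z + 2/3
L_2(z) = (z + 4)(z + 2)(z - 4) / [-48] = -(1/48)z^3 - (1/24)z^2 + (1/3)z + 2/3
L_3(z) = (z + 4)(z + 2)(z - 2) / [96] = (1/96)z^3 + (1/24)z^2 - (1/24)z - 1/6
q(z) = (-96)·L_0 + (-20)·L_1 + 12·L_2 + 64·L_3
Only the constant term is needed; take it from each L_i and combine:
(-96)·(-1/6) + (-20)·(2/3) + 12·(2/3) + 64·(-1/6) = 0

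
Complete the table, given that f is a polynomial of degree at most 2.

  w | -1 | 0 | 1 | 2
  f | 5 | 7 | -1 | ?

-19

The 3 known values determine f uniquely (degree ≤ 2).
L_0(2) = (2)·(1)/[(-1)·(-2)] = 1
L_1(2) = (3)·(1)/[(1)·(-1)] = -3
L_2(2) = (3)·(2)/[(2)·(1)] = 3
Sum: 5·(1) + 7·(-3) + (-1)·(3) = -19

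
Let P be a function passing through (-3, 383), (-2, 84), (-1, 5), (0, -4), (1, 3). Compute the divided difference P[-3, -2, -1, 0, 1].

P[-3,-2] = (84 - 383) / (-2 - (-3)) = -299
P[-2,-1] = (5 - 84) / (-1 - (-2)) = -79
P[-1,0] = (-4 - 5) / (0 - (-1)) = -9
P[0,1] = (3 - (-4)) / (1 - 0) = 7
P[-3,-2,-1] = (-79 - (-299)) / (-1 - (-3)) = 110
P[-2,-1,0] = (-9 - (-79)) / (0 - (-2)) = 35
P[-1,0,1] = (7 - (-9)) / (1 - (-1)) = 8
P[-3,-2,-1,0] = (35 - 110) / (0 - (-3)) = -25
P[-2,-1,0,1] = (8 - 35) / (1 - (-2)) = -9
P[-3,-2,-1,0,1] = (-9 - (-25)) / (1 - (-3)) = 4

4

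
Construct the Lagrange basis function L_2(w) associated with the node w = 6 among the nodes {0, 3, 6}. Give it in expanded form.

L_2(w) = w(w - 3) / [(6)·(3)]
       = (w^2 - 3w) / (18)

L_2(w) = (1/18)w^2 - (1/6)w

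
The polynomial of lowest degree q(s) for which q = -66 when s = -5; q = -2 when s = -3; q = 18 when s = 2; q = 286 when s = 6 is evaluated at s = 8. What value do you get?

636

Evaluate each Lagrange basis at s = 8:
L_0(8) = (11)·(6)·(2)/[(-2)·(-7)·(-11)] = -6/7
L_1(8) = (13)·(6)·(2)/[(2)·(-5)·(-9)] = 26/15
L_2(8) = (13)·(11)·(2)/[(7)·(5)·(-4)] = -143/70
L_3(8) = (13)·(11)·(6)/[(11)·(9)·(4)] = 13/6
Sum: (-66)·(-6/7) + (-2)·(26/15) + 18·(-143/70) + 286·(13/6) = 636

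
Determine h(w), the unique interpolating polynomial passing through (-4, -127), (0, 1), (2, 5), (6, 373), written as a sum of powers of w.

h(w) = 2w^3 - w^2 - 4w + 1

L_0(w) = w(w - 2)(w - 6) / [-240] = -(1/240)w^3 + (1/30)w^2 - (1/20)w
L_1(w) = (w + 4)(w - 2)(w - 6) / [48] = (1/48)w^3 - (1/12)w^2 - (5/12)w + 1
L_2(w) = (w + 4)w(w - 6) / [-48] = -(1/48)w^3 + (1/24)w^2 + (1/2)w
L_3(w) = (w + 4)w(w - 2) / [240] = (1/240)w^3 + (1/120)w^2 - (1/30)w
h(w) = (-127)·L_0 + 1·L_1 + 5·L_2 + 373·L_3
  (-127)·L_0(w) = (127/240)w^3 - (127/30)w^2 + (127/20)w
  1·L_1(w) = (1/48)w^3 - (1/12)w^2 - (5/12)w + 1
  5·L_2(w) = -(5/48)w^3 + (5/24)w^2 + (5/2)w
  373·L_3(w) = (373/240)w^3 + (373/120)w^2 - (373/30)w
Adding term by term: 2w^3 - w^2 - 4w + 1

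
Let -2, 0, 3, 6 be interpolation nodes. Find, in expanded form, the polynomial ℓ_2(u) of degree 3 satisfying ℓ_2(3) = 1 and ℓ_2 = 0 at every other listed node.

ℓ_2(u) = (u + 2)u(u - 6) / [(5)·(3)·(-3)]
       = (u^3 - 4u^2 - 12u) / (-45)

ℓ_2(u) = -(1/45)u^3 + (4/45)u^2 + (4/15)u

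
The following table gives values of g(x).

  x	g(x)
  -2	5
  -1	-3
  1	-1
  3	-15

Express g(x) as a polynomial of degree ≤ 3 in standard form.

g(x) = -x^3 + x^2 + 2x - 3

L_0(x) = (x + 1)(x - 1)(x - 3) / [-15] = -(1/15)x^3 + (1/5)x^2 + (1/15)x - 1/5
L_1(x) = (x + 2)(x - 1)(x - 3) / [8] = (1/8)x^3 - (1/4)x^2 - (5/8)x + 3/4
L_2(x) = (x + 2)(x + 1)(x - 3) / [-12] = -(1/12)x^3 + (7/12)x + 1/2
L_3(x) = (x + 2)(x + 1)(x - 1) / [40] = (1/40)x^3 + (1/20)x^2 - (1/40)x - 1/20
g(x) = 5·L_0 + (-3)·L_1 + (-1)·L_2 + (-15)·L_3
  5·L_0(x) = -(1/3)x^3 + x^2 + (1/3)x - 1
  (-3)·L_1(x) = -(3/8)x^3 + (3/4)x^2 + (15/8)x - 9/4
  (-1)·L_2(x) = (1/12)x^3 - (7/12)x - 1/2
  (-15)·L_3(x) = -(3/8)x^3 - (3/4)x^2 + (3/8)x + 3/4
Adding term by term: -x^3 + x^2 + 2x - 3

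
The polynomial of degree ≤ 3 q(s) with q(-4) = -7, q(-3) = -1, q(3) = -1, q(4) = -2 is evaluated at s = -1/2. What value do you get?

241/64

L_0(-1/2) = (5/2)·(-7/2)·(-9/2)/[(-1)·(-7)·(-8)] = -45/64
L_1(-1/2) = (7/2)·(-7/2)·(-9/2)/[(1)·(-6)·(-7)] = 21/16
L_2(-1/2) = (7/2)·(5/2)·(-9/2)/[(7)·(6)·(-1)] = 15/16
L_3(-1/2) = (7/2)·(5/2)·(-7/2)/[(8)·(7)·(1)] = -35/64
Sum: (-7)·(-45/64) + (-1)·(21/16) + (-1)·(15/16) + (-2)·(-35/64) = 241/64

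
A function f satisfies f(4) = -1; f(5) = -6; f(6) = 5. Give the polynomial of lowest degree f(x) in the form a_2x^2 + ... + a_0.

f(x) = 8x^2 - 77x + 179

Newton's divided differences:
f[4,5] = (-6 - (-1)) / (5 - 4) = -5
f[5,6] = (5 - (-6)) / (6 - 5) = 11
f[4,5,6] = (11 - (-5)) / (6 - 4) = 8
f(x) = -1 + (-5)·(x - 4) + 8·(x - 4)(x - 5)
Expanding: f(x) = 8x^2 - 77x + 179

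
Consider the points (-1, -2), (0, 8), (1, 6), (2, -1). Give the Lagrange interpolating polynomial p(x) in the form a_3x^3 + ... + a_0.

Build the Lagrange basis polynomials:
L_0(x) = x(x - 1)(x - 2) / [-6] = -(1/6)x^3 + (1/2)x^2 - (1/3)x
L_1(x) = (x + 1)(x - 1)(x - 2) / [2] = (1/2)x^3 - x^2 - (1/2)x + 1
L_2(x) = (x + 1)x(x - 2) / [-2] = -(1/2)x^3 + (1/2)x^2 + x
L_3(x) = (x + 1)x(x - 1) / [6] = (1/6)x^3 - (1/6)x
p(x) = (-2)·L_0 + 8·L_1 + 6·L_2 + (-1)·L_3
  (-2)·L_0(x) = (1/3)x^3 - x^2 + (2/3)x
  8·L_1(x) = 4x^3 - 8x^2 - 4x + 8
  6·L_2(x) = -3x^3 + 3x^2 + 6x
  (-1)·L_3(x) = -(1/6)x^3 + (1/6)x
Adding term by term: (7/6)x^3 - 6x^2 + (17/6)x + 8

p(x) = (7/6)x^3 - 6x^2 + (17/6)x + 8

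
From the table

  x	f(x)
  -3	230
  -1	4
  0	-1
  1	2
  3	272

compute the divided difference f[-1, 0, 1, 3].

10

f[-1,0] = (-1 - 4) / (0 - (-1)) = -5
f[0,1] = (2 - (-1)) / (1 - 0) = 3
f[1,3] = (272 - 2) / (3 - 1) = 135
f[-1,0,1] = (3 - (-5)) / (1 - (-1)) = 4
f[0,1,3] = (135 - 3) / (3 - 0) = 44
f[-1,0,1,3] = (44 - 4) / (3 - (-1)) = 10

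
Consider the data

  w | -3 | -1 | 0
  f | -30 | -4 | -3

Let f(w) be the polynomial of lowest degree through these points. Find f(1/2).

-11/2

Evaluate each Lagrange basis at w = 1/2:
L_0(1/2) = (3/2)·(1/2)/[(-2)·(-3)] = 1/8
L_1(1/2) = (7/2)·(1/2)/[(2)·(-1)] = -7/8
L_2(1/2) = (7/2)·(3/2)/[(3)·(1)] = 7/4
Sum: (-30)·(1/8) + (-4)·(-7/8) + (-3)·(7/4) = -11/2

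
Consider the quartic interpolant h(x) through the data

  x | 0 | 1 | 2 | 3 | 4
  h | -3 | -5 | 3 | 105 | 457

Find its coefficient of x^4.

3

Build the Lagrange basis polynomials:
L_0(x) = (x - 1)(x - 2)(x - 3)(x - 4) / [24] = (1/24)x^4 - (5/12)x^3 + (35/24)x^2 - (25/12)x + 1
L_1(x) = x(x - 2)(x - 3)(x - 4) / [-6] = -(1/6)x^4 + (3/2)x^3 - (13/3)x^2 + 4x
L_2(x) = x(x - 1)(x - 3)(x - 4) / [4] = (1/4)x^4 - 2x^3 + (19/4)x^2 - 3x
L_3(x) = x(x - 1)(x - 2)(x - 4) / [-6] = -(1/6)x^4 + (7/6)x^3 - (7/3)x^2 + (4/3)x
L_4(x) = x(x - 1)(x - 2)(x - 3) / [24] = (1/24)x^4 - (1/4)x^3 + (11/24)x^2 - (1/4)x
h(x) = (-3)·L_0 + (-5)·L_1 + 3·L_2 + 105·L_3 + 457·L_4
Only the coefficient of x^4 is needed; take it from each L_i and combine:
(-3)·(1/24) + (-5)·(-1/6) + 3·(1/4) + 105·(-1/6) + 457·(1/24) = 3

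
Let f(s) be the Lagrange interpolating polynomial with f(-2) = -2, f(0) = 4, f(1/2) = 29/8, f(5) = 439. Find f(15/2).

11327/8

Evaluate each Lagrange basis at s = 15/2:
L_0(15/2) = (15/2)·(7)·(5/2)/[(-2)·(-5/2)·(-7)] = -15/4
L_1(15/2) = (19/2)·(7)·(5/2)/[(2)·(-1/2)·(-5)] = 133/4
L_2(15/2) = (19/2)·(15/2)·(5/2)/[(5/2)·(1/2)·(-9/2)] = -95/3
L_3(15/2) = (19/2)·(15/2)·(7)/[(7)·(5)·(9/2)] = 19/6
Sum: (-2)·(-15/4) + 4·(133/4) + 29/8·(-95/3) + 439·(19/6) = 11327/8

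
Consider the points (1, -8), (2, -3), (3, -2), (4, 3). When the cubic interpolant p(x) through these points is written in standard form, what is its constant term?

-25

L_0(x) = (x - 2)(x - 3)(x - 4) / [-6] = -(1/6)x^3 + (3/2)x^2 - (13/3)x + 4
L_1(x) = (x - 1)(x - 3)(x - 4) / [2] = (1/2)x^3 - 4x^2 + (19/2)x - 6
L_2(x) = (x - 1)(x - 2)(x - 4) / [-2] = -(1/2)x^3 + (7/2)x^2 - 7x + 4
L_3(x) = (x - 1)(x - 2)(x - 3) / [6] = (1/6)x^3 - x^2 + (11/6)x - 1
p(x) = (-8)·L_0 + (-3)·L_1 + (-2)·L_2 + 3·L_3
Only the constant term is needed; take it from each L_i and combine:
(-8)·(4) + (-3)·(-6) + (-2)·(4) + 3·(-1) = -25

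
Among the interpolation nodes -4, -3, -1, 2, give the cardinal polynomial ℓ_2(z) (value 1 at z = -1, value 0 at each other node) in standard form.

ℓ_2(z) = -(1/18)z^3 - (5/18)z^2 + (1/9)z + 4/3

ℓ_2(z) = (z + 4)(z + 3)(z - 2) / [(3)·(2)·(-3)]
       = (z^3 + 5z^2 - 2z - 24) / (-18)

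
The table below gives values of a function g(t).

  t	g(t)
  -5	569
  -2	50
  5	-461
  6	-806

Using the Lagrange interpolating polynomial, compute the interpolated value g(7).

-1291

Evaluate each Lagrange basis at t = 7:
L_0(7) = (9)·(2)·(1)/[(-3)·(-10)·(-11)] = -3/55
L_1(7) = (12)·(2)·(1)/[(3)·(-7)·(-8)] = 1/7
L_2(7) = (12)·(9)·(1)/[(10)·(7)·(-1)] = -54/35
L_3(7) = (12)·(9)·(2)/[(11)·(8)·(1)] = 27/11
Sum: 569·(-3/55) + 50·(1/7) + (-461)·(-54/35) + (-806)·(27/11) = -1291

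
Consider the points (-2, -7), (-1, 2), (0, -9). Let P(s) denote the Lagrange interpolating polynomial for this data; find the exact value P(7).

L_0(7) = (8)·(7)/[(-1)·(-2)] = 28
L_1(7) = (9)·(7)/[(1)·(-1)] = -63
L_2(7) = (9)·(8)/[(2)·(1)] = 36
Sum: (-7)·(28) + 2·(-63) + (-9)·(36) = -646

-646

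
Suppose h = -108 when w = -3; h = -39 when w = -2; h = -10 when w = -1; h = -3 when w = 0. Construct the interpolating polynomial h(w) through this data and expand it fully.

L_0(w) = (w + 2)(w + 1)w / [-6] = -(1/6)w^3 - (1/2)w^2 - (1/3)w
L_1(w) = (w + 3)(w + 1)w / [2] = (1/2)w^3 + 2w^2 + (3/2)w
L_2(w) = (w + 3)(w + 2)w / [-2] = -(1/2)w^3 - (5/2)w^2 - 3w
L_3(w) = (w + 3)(w + 2)(w + 1) / [6] = (1/6)w^3 + w^2 + (11/6)w + 1
h(w) = (-108)·L_0 + (-39)·L_1 + (-10)·L_2 + (-3)·L_3
  (-108)·L_0(w) = 18w^3 + 54w^2 + 36w
  (-39)·L_1(w) = -(39/2)w^3 - 78w^2 - (117/2)w
  (-10)·L_2(w) = 5w^3 + 25w^2 + 30w
  (-3)·L_3(w) = -(1/2)w^3 - 3w^2 - (11/2)w - 3
Adding term by term: 3w^3 - 2w^2 + 2w - 3

h(w) = 3w^3 - 2w^2 + 2w - 3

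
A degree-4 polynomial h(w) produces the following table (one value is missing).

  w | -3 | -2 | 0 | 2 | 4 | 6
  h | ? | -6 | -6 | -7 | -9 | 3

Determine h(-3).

The 5 known values determine h uniquely (degree ≤ 4).
Evaluate each Lagrange basis at w = -3:
L_0(-3) = (-3)·(-5)·(-7)·(-9)/[(-2)·(-4)·(-6)·(-8)] = 315/128
L_1(-3) = (-1)·(-5)·(-7)·(-9)/[(2)·(-2)·(-4)·(-6)] = -105/32
L_2(-3) = (-1)·(-3)·(-7)·(-9)/[(4)·(2)·(-2)·(-4)] = 189/64
L_3(-3) = (-1)·(-3)·(-5)·(-9)/[(6)·(4)·(2)·(-2)] = -45/32
L_4(-3) = (-1)·(-3)·(-5)·(-7)/[(8)·(6)·(4)·(2)] = 35/128
Sum: (-6)·(315/128) + (-6)·(-105/32) + (-7)·(189/64) + (-9)·(-45/32) + 3·(35/128) = -291/128

-291/128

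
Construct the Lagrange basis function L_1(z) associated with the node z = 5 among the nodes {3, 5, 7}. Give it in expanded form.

L_1(z) = -(1/4)z^2 + (5/2)z - 21/4

L_1(z) = (z - 3)(z - 7) / [(2)·(-2)]
       = (z^2 - 10z + 21) / (-4)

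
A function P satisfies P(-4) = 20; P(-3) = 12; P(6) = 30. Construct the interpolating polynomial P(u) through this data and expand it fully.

P(u) = u^2 - u

Build the Lagrange basis polynomials:
L_0(u) = (u + 3)(u - 6) / [10] = (1/10)u^2 - (3/10)u - 9/5
L_1(u) = (u + 4)(u - 6) / [-9] = -(1/9)u^2 + (2/9)u + 8/3
L_2(u) = (u + 4)(u + 3) / [90] = (1/90)u^2 + (7/90)u + 2/15
P(u) = 20·L_0 + 12·L_1 + 30·L_2
  20·L_0(u) = 2u^2 - 6u - 36
  12·L_1(u) = -(4/3)u^2 + (8/3)u + 32
  30·L_2(u) = (1/3)u^2 + (7/3)u + 4
Adding term by term: u^2 - u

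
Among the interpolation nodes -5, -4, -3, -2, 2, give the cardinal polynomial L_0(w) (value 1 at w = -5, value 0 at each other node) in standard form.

L_0(w) = (1/42)w^4 + (1/6)w^3 + (4/21)w^2 - (2/3)w - 8/7

L_0(w) = (w + 4)(w + 3)(w + 2)(w - 2) / [(-1)·(-2)·(-3)·(-7)]
       = (w^4 + 7w^3 + 8w^2 - 28w - 48) / (42)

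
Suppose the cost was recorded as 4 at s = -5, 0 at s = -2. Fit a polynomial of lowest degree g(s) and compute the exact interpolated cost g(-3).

4/3

Evaluate each Lagrange basis at s = -3:
L_0(-3) = (-1)/[(-3)] = 1/3
L_1(-3) = (2)/[(3)] = 2/3
Sum: 4·(1/3) + 0 = 4/3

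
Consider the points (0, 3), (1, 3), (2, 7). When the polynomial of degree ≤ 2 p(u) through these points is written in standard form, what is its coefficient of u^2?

Build the Lagrange basis polynomials:
L_0(u) = (u - 1)(u - 2) / [2] = (1/2)u^2 - (3/2)u + 1
L_1(u) = u(u - 2) / [-1] = -u^2 + 2u
L_2(u) = u(u - 1) / [2] = (1/2)u^2 - (1/2)u
p(u) = 3·L_0 + 3·L_1 + 7·L_2
Only the coefficient of u^2 is needed; take it from each L_i and combine:
3·(1/2) + 3·(-1) + 7·(1/2) = 2

2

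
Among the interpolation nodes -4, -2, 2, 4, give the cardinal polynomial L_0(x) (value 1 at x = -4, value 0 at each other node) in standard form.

L_0(x) = (x + 2)(x - 2)(x - 4) / [(-2)·(-6)·(-8)]
       = (x^3 - 4x^2 - 4x + 16) / (-96)

L_0(x) = -(1/96)x^3 + (1/24)x^2 + (1/24)x - 1/6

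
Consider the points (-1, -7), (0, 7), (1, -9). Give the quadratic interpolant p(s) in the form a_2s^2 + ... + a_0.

Build the Lagrange basis polynomials:
L_0(s) = s(s - 1) / [2] = (1/2)s^2 - (1/2)s
L_1(s) = (s + 1)(s - 1) / [-1] = -s^2 + 1
L_2(s) = (s + 1)s / [2] = (1/2)s^2 + (1/2)s
p(s) = (-7)·L_0 + 7·L_1 + (-9)·L_2
  (-7)·L_0(s) = -(7/2)s^2 + (7/2)s
  7·L_1(s) = -7s^2 + 7
  (-9)·L_2(s) = -(9/2)s^2 - (9/2)s
Adding term by term: -15s^2 - s + 7

p(s) = -15s^2 - s + 7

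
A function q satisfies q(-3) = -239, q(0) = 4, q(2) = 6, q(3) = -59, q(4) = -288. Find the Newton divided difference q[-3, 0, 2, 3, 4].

-2

q[-3,0] = (4 - (-239)) / (0 - (-3)) = 81
q[0,2] = (6 - 4) / (2 - 0) = 1
q[2,3] = (-59 - 6) / (3 - 2) = -65
q[3,4] = (-288 - (-59)) / (4 - 3) = -229
q[-3,0,2] = (1 - 81) / (2 - (-3)) = -16
q[0,2,3] = (-65 - 1) / (3 - 0) = -22
q[2,3,4] = (-229 - (-65)) / (4 - 2) = -82
q[-3,0,2,3] = (-22 - (-16)) / (3 - (-3)) = -1
q[0,2,3,4] = (-82 - (-22)) / (4 - 0) = -15
q[-3,0,2,3,4] = (-15 - (-1)) / (4 - (-3)) = -2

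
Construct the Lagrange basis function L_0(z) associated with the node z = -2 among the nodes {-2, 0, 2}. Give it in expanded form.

L_0(z) = z(z - 2) / [(-2)·(-4)]
       = (z^2 - 2z) / (8)

L_0(z) = (1/8)z^2 - (1/4)z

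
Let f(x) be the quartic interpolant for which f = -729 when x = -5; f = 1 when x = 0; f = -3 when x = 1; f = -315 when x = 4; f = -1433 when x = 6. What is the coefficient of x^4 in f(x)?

L_0(x) = x(x - 1)(x - 4)(x - 6) / [2970] = (1/2970)x^4 - (1/270)x^3 + (17/1485)x^2 - (4/495)x
L_1(x) = (x + 5)(x - 1)(x - 4)(x - 6) / [-120] = -(1/120)x^4 + (1/20)x^3 + (7/40)x^2 - (73/60)x + 1
L_2(x) = (x + 5)x(x - 4)(x - 6) / [90] = (1/90)x^4 - (1/18)x^3 - (13/45)x^2 + (4/3)x
L_3(x) = (x + 5)x(x - 1)(x - 6) / [-216] = -(1/216)x^4 + (1/108)x^3 + (29/216)x^2 - (5/36)x
L_4(x) = (x + 5)x(x - 1)(x - 4) / [660] = (1/660)x^4 - (7/220)x^2 + (1/33)x
f(x) = (-729)·L_0 + 1·L_1 + (-3)·L_2 + (-315)·L_3 + (-1433)·L_4
Only the coefficient of x^4 is needed; take it from each L_i and combine:
(-729)·(1/2970) + 1·(-1/120) + (-3)·(1/90) + (-315)·(-1/216) + (-1433)·(1/660) = -1

-1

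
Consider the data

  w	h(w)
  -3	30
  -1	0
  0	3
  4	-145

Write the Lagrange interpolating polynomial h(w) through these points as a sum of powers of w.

h(w) = -2w^3 - 2w^2 + 3w + 3

Build the Lagrange basis polynomials:
L_0(w) = (w + 1)w(w - 4) / [-42] = -(1/42)w^3 + (1/14)w^2 + (2/21)w
L_1(w) = (w + 3)w(w - 4) / [10] = (1/10)w^3 - (1/10)w^2 - (6/5)w
L_2(w) = (w + 3)(w + 1)(w - 4) / [-12] = -(1/12)w^3 + (13/12)w + 1
L_3(w) = (w + 3)(w + 1)w / [140] = (1/140)w^3 + (1/35)w^2 + (3/140)w
h(w) = 30·L_0 + 0·L_1 + 3·L_2 + (-145)·L_3
  30·L_0(w) = -(5/7)w^3 + (15/7)w^2 + (20/7)w
  0·L_1(w) = 0
  3·L_2(w) = -(1/4)w^3 + (13/4)w + 3
  (-145)·L_3(w) = -(29/28)w^3 - (29/7)w^2 - (87/28)w
Adding term by term: -2w^3 - 2w^2 + 3w + 3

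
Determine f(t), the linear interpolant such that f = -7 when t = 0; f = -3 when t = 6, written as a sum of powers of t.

Build the Lagrange basis polynomials:
L_0(t) = (t - 6) / [-6] = -(1/6)t + 1
L_1(t) = t / [6] = (1/6)t
f(t) = (-7)·L_0 + (-3)·L_1
  (-7)·L_0(t) = (7/6)t - 7
  (-3)·L_1(t) = -(1/2)t
Adding term by term: (2/3)t - 7

f(t) = (2/3)t - 7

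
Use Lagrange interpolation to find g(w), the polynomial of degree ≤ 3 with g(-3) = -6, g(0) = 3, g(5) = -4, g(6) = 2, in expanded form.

g(w) = (107/540)w^3 - (511/540)w^2 - (73/45)w + 3

L_0(w) = w(w - 5)(w - 6) / [-216] = -(1/216)w^3 + (11/216)w^2 - (5/36)w
L_1(w) = (w + 3)(w - 5)(w - 6) / [90] = (1/90)w^3 - (4/45)w^2 - (1/30)w + 1
L_2(w) = (w + 3)w(w - 6) / [-40] = -(1/40)w^3 + (3/40)w^2 + (9/20)w
L_3(w) = (w + 3)w(w - 5) / [54] = (1/54)w^3 - (1/27)w^2 - (5/18)w
g(w) = (-6)·L_0 + 3·L_1 + (-4)·L_2 + 2·L_3
  (-6)·L_0(w) = (1/36)w^3 - (11/36)w^2 + (5/6)w
  3·L_1(w) = (1/30)w^3 - (4/15)w^2 - (1/10)w + 3
  (-4)·L_2(w) = (1/10)w^3 - (3/10)w^2 - (9/5)w
  2·L_3(w) = (1/27)w^3 - (2/27)w^2 - (5/9)w
Adding term by term: (107/540)w^3 - (511/540)w^2 - (73/45)w + 3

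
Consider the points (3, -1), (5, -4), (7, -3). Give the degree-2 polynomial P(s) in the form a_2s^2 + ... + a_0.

Build the Lagrange basis polynomials:
L_0(s) = (s - 5)(s - 7) / [8] = (1/8)s^2 - (3/2)s + 35/8
L_1(s) = (s - 3)(s - 7) / [-4] = -(1/4)s^2 + (5/2)s - 21/4
L_2(s) = (s - 3)(s - 5) / [8] = (1/8)s^2 - s + 15/8
P(s) = (-1)·L_0 + (-4)·L_1 + (-3)·L_2
  (-1)·L_0(s) = -(1/8)s^2 + (3/2)s - 35/8
  (-4)·L_1(s) = s^2 - 10s + 21
  (-3)·L_2(s) = -(3/8)s^2 + 3s - 45/8
Adding term by term: (1/2)s^2 - (11/2)s + 11

P(s) = (1/2)s^2 - (11/2)s + 11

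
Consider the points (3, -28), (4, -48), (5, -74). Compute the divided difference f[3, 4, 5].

-3

f[3,4] = (-48 - (-28)) / (4 - 3) = -20
f[4,5] = (-74 - (-48)) / (5 - 4) = -26
f[3,4,5] = (-26 - (-20)) / (5 - 3) = -3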